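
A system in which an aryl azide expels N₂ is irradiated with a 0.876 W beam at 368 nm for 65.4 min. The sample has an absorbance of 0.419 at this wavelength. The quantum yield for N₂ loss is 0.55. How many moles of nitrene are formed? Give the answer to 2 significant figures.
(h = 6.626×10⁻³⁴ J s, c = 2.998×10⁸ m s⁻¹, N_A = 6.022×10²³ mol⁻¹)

0.0036 mol

Photon energy at 368 nm: hc/λ = (6.626×10⁻³⁴)(2.998×10⁸)/(368×10⁻⁹) = 5.398×10⁻¹⁹ J.
Energy delivered: (0.876 W)(3924 s) = 3437 J.
Photons incident: 3437 / 5.398×10⁻¹⁹ = 6.367×10²¹, i.e. 6.367×10²¹/6.022×10²³ = 0.01057 mol.
Fraction absorbed: 1 − 10^(−0.419) = 0.6189.
Photons absorbed: 0.6189 × 0.01057 = 0.006542 mol.
Product: Φ × n_abs = 0.55 × 0.006542 = 0.003598 mol.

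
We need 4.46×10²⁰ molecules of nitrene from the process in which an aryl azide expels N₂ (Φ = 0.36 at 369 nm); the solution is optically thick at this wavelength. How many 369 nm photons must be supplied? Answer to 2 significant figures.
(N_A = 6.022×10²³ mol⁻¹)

Product: 4.46×10²⁰ / 6.022×10²³ = 7.406×10⁻⁴ mol.
Photons that must be absorbed: 7.406×10⁻⁴ / 0.36 = 0.002057 mol.
Photon count: 0.002057 × 6.022×10²³ = 1.2×10²¹.

1.2×10²¹ photons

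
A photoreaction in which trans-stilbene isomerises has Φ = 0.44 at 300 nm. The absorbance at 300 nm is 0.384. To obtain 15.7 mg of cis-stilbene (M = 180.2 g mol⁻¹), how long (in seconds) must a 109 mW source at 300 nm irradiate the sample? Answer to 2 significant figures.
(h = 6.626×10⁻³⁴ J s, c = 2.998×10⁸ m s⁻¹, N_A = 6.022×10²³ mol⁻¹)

Product: 15.7 mg / 180.2 g mol⁻¹ = 8.713×10⁻⁵ mol.
Photons that must be absorbed: 8.713×10⁻⁵ / 0.44 = 1.980×10⁻⁴ mol.
Fraction absorbed: 1 − 10^(−0.384) = 0.5870.
Incident photons needed: 1.980×10⁻⁴ / 0.5870 = 3.373×10⁻⁴ mol.
Photon energy: hc/λ = 6.622×10⁻¹⁹ J; per mole, 3.988×10⁵ J mol⁻¹.
Energy required: 3.373×10⁻⁴ × 3.988×10⁵ = 134.5 J.
Time: 134.5 J / 0.109 W = 1200 s.

t ≈ 1200 s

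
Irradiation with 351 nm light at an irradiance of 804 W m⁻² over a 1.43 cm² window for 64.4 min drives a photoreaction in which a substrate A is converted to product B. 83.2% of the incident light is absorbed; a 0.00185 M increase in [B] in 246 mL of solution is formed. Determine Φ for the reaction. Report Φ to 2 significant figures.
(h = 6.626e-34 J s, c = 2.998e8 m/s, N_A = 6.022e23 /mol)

Φ = 0.42

Product: (0.00185 M)(0.246 L) = 4.551e-4 mol.
Photon energy at 351 nm: hc/λ = (6.626e-34)(2.998e8)/(351e-9) = 5.659e-19 J.
Energy delivered: (804 W m⁻²)(1.43e-4 m²)(3864 s) = 444.3 J.
Photons incident: 444.3 / 5.659e-19 = 7.851e20, i.e. 7.851e20/6.022e23 = 0.001304 mol.
Photons absorbed: 0.832 × 0.001304 = 0.001085 mol.
Φ = 4.551e-4 mol / 0.001085 mol photons = 0.42.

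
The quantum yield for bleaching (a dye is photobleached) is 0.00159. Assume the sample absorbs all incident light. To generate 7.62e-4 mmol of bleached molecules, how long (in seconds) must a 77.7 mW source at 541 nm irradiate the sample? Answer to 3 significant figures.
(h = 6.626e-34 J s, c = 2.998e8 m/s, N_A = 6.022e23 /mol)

t ≈ 1360 s

Product: 7.62e-4 mmol = 7.62e-7 mol.
Photons that must be absorbed: 7.62e-7 / 0.00159 = 4.792e-4 mol.
Photon energy: hc/λ = 3.672e-19 J; per mole, 2.211e5 J mol⁻¹.
Energy required: 4.792e-4 × 2.211e5 = 106.0 J.
Time: 106.0 J / 0.0777 W = 1360 s.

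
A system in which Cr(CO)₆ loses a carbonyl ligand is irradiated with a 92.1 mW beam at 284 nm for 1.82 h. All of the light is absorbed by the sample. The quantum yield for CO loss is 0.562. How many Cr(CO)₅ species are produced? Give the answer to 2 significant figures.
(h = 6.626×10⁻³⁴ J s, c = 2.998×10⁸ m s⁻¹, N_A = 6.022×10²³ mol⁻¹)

4.8×10²⁰ species

Photon energy at 284 nm: hc/λ = (6.626×10⁻³⁴)(2.998×10⁸)/(284×10⁻⁹) = 6.995×10⁻¹⁹ J.
Energy delivered: (92.1 mW)(6552 s) = 603.4 J.
Photons incident: 603.4 / 6.995×10⁻¹⁹ = 8.626×10²⁰, i.e. 8.626×10²⁰/6.022×10²³ = 0.001432 mol.
Product: Φ × n_abs = 0.562 × 0.001432 = 8.048×10⁻⁴ mol.
As a count: 8.048×10⁻⁴ × 6.022×10²³ = 4.8×10²⁰.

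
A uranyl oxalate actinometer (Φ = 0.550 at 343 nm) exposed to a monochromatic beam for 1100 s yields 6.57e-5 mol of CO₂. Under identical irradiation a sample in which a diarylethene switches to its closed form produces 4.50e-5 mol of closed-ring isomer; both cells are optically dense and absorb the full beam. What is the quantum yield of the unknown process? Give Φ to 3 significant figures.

Φ = 0.377

Photons absorbed by the actinometer: 6.57e-5 / 0.550 = 1.195e-4 mol.
Φ(unknown) = 4.50e-5 / 1.195e-4 = 0.377.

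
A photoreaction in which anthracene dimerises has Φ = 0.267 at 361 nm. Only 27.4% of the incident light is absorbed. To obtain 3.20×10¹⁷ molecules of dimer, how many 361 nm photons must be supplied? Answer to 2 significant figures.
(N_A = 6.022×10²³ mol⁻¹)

4.4×10¹⁸ photons

Product: 3.20×10¹⁷ / 6.022×10²³ = 5.314×10⁻⁷ mol.
Photons that must be absorbed: 5.314×10⁻⁷ / 0.267 = 1.990×10⁻⁶ mol.
Incident photons needed: 1.990×10⁻⁶ / 0.274 = 7.263×10⁻⁶ mol.
Photon count: 7.263×10⁻⁶ × 6.022×10²³ = 4.4×10¹⁸.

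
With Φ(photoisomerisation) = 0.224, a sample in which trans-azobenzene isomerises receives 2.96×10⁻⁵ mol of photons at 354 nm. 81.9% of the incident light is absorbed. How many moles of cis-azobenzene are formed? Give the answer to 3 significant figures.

5.43×10⁻⁶ mol

Photons absorbed: 0.819 × 2.96×10⁻⁵ = 2.424×10⁻⁵ mol.
Product: Φ × n_abs = 0.224 × 2.424×10⁻⁵ = 5.430×10⁻⁶ mol.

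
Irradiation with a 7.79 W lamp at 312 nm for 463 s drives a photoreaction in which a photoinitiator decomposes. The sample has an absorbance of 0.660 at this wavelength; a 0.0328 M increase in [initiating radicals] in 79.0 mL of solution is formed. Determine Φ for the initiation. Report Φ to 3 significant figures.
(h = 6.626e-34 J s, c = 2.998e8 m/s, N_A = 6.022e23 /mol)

Product: (0.0328 M)(0.079 L) = 0.002591 mol.
Photon energy at 312 nm: hc/λ = (6.626e-34)(2.998e8)/(312e-9) = 6.367e-19 J.
Energy delivered: (7.79 W)(463 s) = 3607 J.
Photons incident: 3607 / 6.367e-19 = 5.665e21, i.e. 5.665e21/6.022e23 = 0.009407 mol.
Fraction absorbed: 1 − 10^(−0.660) = 0.7812.
Photons absorbed: 0.7812 × 0.009407 = 0.007349 mol.
Φ = 0.002591 mol / 0.007349 mol photons = 0.353.

Φ = 0.353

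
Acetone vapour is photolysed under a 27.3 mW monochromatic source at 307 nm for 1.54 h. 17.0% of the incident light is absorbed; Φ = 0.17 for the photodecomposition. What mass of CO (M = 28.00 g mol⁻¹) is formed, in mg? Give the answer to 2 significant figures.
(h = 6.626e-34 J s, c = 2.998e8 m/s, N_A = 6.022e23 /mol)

0.31 mg

Photon energy at 307 nm: hc/λ = (6.626e-34)(2.998e8)/(307e-9) = 6.471e-19 J.
Energy delivered: (27.3 mW)(5544 s) = 151.4 J.
Photons incident: 151.4 / 6.471e-19 = 2.340e20, i.e. 2.340e20/6.022e23 = 3.886e-4 mol.
Photons absorbed: 0.170 × 3.886e-4 = 6.606e-5 mol.
Product: Φ × n_abs = 0.17 × 6.606e-5 = 1.123e-5 mol.
Mass: 1.123e-5 × 28.00 = 3.144e-4 g = 0.31 mg.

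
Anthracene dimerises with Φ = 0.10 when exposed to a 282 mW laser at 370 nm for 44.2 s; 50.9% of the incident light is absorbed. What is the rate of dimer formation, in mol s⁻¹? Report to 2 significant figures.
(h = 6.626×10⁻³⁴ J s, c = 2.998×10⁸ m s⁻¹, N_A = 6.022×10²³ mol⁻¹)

4.4×10⁻⁸ mol s⁻¹

Photon energy at 370 nm: hc/λ = (6.626×10⁻³⁴)(2.998×10⁸)/(370×10⁻⁹) = 5.369×10⁻¹⁹ J.
Energy delivered: (282 mW)(44.2 s) = 12.46 J.
Photons incident: 12.46 / 5.369×10⁻¹⁹ = 2.321×10¹⁹, i.e. 2.321×10¹⁹/6.022×10²³ = 3.854×10⁻⁵ mol.
Photons absorbed: 0.509 × 3.854×10⁻⁵ = 1.962×10⁻⁵ mol.
Product formed: 0.10 × 1.962×10⁻⁵ = 1.962×10⁻⁶ mol.
Rate: 1.962×10⁻⁶ / 44.2 s = 4.4×10⁻⁸ mol s⁻¹.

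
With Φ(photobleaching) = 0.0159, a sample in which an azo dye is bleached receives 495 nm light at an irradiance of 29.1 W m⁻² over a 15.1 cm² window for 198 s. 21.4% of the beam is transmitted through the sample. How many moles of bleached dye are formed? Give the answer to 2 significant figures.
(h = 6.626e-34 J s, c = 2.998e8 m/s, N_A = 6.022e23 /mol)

4.5e-7 mol

Photon energy at 495 nm: hc/λ = (6.626e-34)(2.998e8)/(495e-9) = 4.013e-19 J.
Energy delivered: (29.1 W m⁻²)(15.1e-4 m²)(198 s) = 8.700 J.
Photons incident: 8.700 / 4.013e-19 = 2.168e19, i.e. 2.168e19/6.022e23 = 3.600e-5 mol.
Fraction absorbed: 1 − 21.4/100 = 0.7860.
Photons absorbed: 0.7860 × 3.600e-5 = 2.830e-5 mol.
Product: Φ × n_abs = 0.0159 × 2.830e-5 = 4.500e-7 mol.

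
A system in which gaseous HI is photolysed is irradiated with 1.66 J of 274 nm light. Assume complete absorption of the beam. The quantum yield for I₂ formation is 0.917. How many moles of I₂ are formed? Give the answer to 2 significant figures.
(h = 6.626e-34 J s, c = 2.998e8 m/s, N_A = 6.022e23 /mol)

Photon energy at 274 nm: hc/λ = (6.626e-34)(2.998e8)/(274e-9) = 7.250e-19 J.
Photons incident: 1.66 / 7.250e-19 = 2.290e18, i.e. 2.290e18/6.022e23 = 3.803e-6 mol.
Product: Φ × n_abs = 0.917 × 3.803e-6 = 3.487e-6 mol.

3.5e-6 mol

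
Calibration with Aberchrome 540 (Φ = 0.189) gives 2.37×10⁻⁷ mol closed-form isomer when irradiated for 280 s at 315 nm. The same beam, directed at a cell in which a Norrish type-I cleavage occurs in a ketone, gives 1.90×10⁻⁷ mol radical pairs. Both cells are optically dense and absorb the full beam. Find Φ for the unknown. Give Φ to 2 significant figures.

Photons absorbed by the actinometer: 2.37×10⁻⁷ / 0.189 = 1.254×10⁻⁶ mol.
Φ(unknown) = 1.90×10⁻⁷ / 1.254×10⁻⁶ = 0.15.

Φ = 0.15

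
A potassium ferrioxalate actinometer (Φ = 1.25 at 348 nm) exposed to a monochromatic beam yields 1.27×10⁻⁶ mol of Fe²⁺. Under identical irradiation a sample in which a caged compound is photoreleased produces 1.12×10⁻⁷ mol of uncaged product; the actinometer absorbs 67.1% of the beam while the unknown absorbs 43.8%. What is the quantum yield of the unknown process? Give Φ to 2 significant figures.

Φ = 0.17

Photons absorbed by the actinometer: 1.27×10⁻⁶ / 1.25 = 1.016×10⁻⁶ mol.
Incident flux: 1.016×10⁻⁶ / 0.671 = 1.514×10⁻⁶ einstein.
Absorbed by unknown: 0.438 × 1.514×10⁻⁶ = 6.631×10⁻⁷ mol.
Φ(unknown) = 1.12×10⁻⁷ / 6.631×10⁻⁷ = 0.17.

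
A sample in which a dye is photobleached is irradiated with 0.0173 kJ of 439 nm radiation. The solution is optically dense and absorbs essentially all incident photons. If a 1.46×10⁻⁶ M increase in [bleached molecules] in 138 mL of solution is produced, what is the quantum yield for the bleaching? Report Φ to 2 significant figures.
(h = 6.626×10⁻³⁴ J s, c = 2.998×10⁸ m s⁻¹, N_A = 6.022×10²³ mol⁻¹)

Φ = 0.0032

Product: (1.46×10⁻⁶ M)(0.138 L) = 2.015×10⁻⁷ mol.
Photon energy at 439 nm: hc/λ = (6.626×10⁻³⁴)(2.998×10⁸)/(439×10⁻⁹) = 4.525×10⁻¹⁹ J.
Incident energy: 0.0173 kJ = 17.3 J.
Photons incident: 17.3 / 4.525×10⁻¹⁹ = 3.823×10¹⁹, i.e. 3.823×10¹⁹/6.022×10²³ = 6.348×10⁻⁵ mol.
Φ = 2.015×10⁻⁷ mol / 6.348×10⁻⁵ mol photons = 0.0032.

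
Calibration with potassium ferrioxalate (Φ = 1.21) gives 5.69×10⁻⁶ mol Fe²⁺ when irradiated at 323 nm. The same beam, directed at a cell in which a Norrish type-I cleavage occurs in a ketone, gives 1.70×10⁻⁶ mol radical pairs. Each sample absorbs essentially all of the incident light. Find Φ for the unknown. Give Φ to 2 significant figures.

Φ = 0.36

Photons absorbed by the actinometer: 5.69×10⁻⁶ / 1.21 = 4.702×10⁻⁶ mol.
Φ(unknown) = 1.70×10⁻⁶ / 4.702×10⁻⁶ = 0.36.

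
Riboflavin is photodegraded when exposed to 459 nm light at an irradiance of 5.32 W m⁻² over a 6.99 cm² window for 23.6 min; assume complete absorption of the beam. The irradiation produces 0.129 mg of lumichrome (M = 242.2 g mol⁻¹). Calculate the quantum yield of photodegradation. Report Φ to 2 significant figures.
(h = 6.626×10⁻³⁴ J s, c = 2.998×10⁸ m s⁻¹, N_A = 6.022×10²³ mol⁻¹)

Φ = 0.026

Product: 0.129 mg / 242.2 g mol⁻¹ = 5.326×10⁻⁷ mol.
Photon energy at 459 nm: hc/λ = (6.626×10⁻³⁴)(2.998×10⁸)/(459×10⁻⁹) = 4.328×10⁻¹⁹ J.
Energy delivered: (5.32 W m⁻²)(6.99×10⁻⁴ m²)(1416 s) = 5.266 J.
Photons incident: 5.266 / 4.328×10⁻¹⁹ = 1.217×10¹⁹, i.e. 1.217×10¹⁹/6.022×10²³ = 2.021×10⁻⁵ mol.
Φ = 5.326×10⁻⁷ mol / 2.021×10⁻⁵ mol photons = 0.026.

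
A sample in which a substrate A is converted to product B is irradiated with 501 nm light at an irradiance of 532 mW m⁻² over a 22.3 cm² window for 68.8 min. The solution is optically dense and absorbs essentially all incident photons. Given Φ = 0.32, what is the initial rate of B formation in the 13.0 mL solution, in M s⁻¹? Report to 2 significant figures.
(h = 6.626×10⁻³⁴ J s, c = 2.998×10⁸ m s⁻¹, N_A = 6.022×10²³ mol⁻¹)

1.2×10⁻⁷ M s⁻¹

Photon energy at 501 nm: hc/λ = (6.626×10⁻³⁴)(2.998×10⁸)/(501×10⁻⁹) = 3.965×10⁻¹⁹ J.
Energy delivered: (532 mW m⁻²)(22.3×10⁻⁴ m²)(4128 s) = 4.897 J.
Photons incident: 4.897 / 3.965×10⁻¹⁹ = 1.235×10¹⁹, i.e. 1.235×10¹⁹/6.022×10²³ = 2.051×10⁻⁵ mol.
Product formed: 0.32 × 2.051×10⁻⁵ = 6.563×10⁻⁶ mol.
Rate: 6.563×10⁻⁶ mol / (4128 s × 0.013 L) = 1.2×10⁻⁷ M s⁻¹.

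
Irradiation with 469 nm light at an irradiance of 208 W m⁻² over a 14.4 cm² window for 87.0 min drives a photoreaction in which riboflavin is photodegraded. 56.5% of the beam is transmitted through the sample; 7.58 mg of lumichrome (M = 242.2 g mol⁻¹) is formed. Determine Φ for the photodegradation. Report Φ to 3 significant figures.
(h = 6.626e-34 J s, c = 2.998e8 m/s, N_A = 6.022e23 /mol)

Φ = 0.0117

Product: 7.58 mg / 242.2 g mol⁻¹ = 3.130e-5 mol.
Photon energy at 469 nm: hc/λ = (6.626e-34)(2.998e8)/(469e-9) = 4.236e-19 J.
Energy delivered: (208 W m⁻²)(14.4e-4 m²)(5220 s) = 1563 J.
Photons incident: 1563 / 4.236e-19 = 3.690e21, i.e. 3.690e21/6.022e23 = 0.006128 mol.
Fraction absorbed: 1 − 56.5/100 = 0.4350.
Photons absorbed: 0.4350 × 0.006128 = 0.002666 mol.
Φ = 3.130e-5 mol / 0.002666 mol photons = 0.0117.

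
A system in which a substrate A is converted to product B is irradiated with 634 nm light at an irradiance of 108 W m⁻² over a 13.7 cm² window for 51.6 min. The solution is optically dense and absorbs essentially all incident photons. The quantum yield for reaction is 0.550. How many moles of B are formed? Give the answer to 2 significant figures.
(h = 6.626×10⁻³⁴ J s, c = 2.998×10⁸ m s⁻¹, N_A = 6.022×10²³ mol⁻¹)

0.0013 mol

Photon energy at 634 nm: hc/λ = (6.626×10⁻³⁴)(2.998×10⁸)/(634×10⁻⁹) = 3.133×10⁻¹⁹ J.
Energy delivered: (108 W m⁻²)(13.7×10⁻⁴ m²)(3096 s) = 458.1 J.
Photons incident: 458.1 / 3.133×10⁻¹⁹ = 1.462×10²¹, i.e. 1.462×10²¹/6.022×10²³ = 0.002428 mol.
Product: Φ × n_abs = 0.550 × 0.002428 = 0.001335 mol.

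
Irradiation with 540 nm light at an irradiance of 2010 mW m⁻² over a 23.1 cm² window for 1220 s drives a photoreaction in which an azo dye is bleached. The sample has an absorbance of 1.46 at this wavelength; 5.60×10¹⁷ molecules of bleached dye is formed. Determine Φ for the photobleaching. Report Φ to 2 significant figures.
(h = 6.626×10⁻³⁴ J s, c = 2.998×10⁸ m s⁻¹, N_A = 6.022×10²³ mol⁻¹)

Φ = 0.038

Product: 5.60×10¹⁷ / 6.022×10²³ = 9.299×10⁻⁷ mol.
Photon energy at 540 nm: hc/λ = (6.626×10⁻³⁴)(2.998×10⁸)/(540×10⁻⁹) = 3.679×10⁻¹⁹ J.
Energy delivered: (2010 mW m⁻²)(23.1×10⁻⁴ m²)(1220 s) = 5.665 J.
Photons incident: 5.665 / 3.679×10⁻¹⁹ = 1.540×10¹⁹, i.e. 1.540×10¹⁹/6.022×10²³ = 2.557×10⁻⁵ mol.
Fraction absorbed: 1 − 10^(−1.46) = 0.9653.
Photons absorbed: 0.9653 × 2.557×10⁻⁵ = 2.468×10⁻⁵ mol.
Φ = 9.299×10⁻⁷ mol / 2.468×10⁻⁵ mol photons = 0.038.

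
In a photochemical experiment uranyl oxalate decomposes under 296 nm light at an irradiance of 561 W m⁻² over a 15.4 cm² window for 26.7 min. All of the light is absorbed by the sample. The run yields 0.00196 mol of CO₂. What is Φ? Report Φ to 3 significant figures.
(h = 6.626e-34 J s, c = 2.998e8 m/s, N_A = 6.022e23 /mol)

Photon energy at 296 nm: hc/λ = (6.626e-34)(2.998e8)/(296e-9) = 6.711e-19 J.
Energy delivered: (561 W m⁻²)(15.4e-4 m²)(1602 s) = 1384 J.
Photons incident: 1384 / 6.711e-19 = 2.062e21, i.e. 2.062e21/6.022e23 = 0.003424 mol.
Φ = 0.00196 mol / 0.003424 mol photons = 0.572.

Φ = 0.572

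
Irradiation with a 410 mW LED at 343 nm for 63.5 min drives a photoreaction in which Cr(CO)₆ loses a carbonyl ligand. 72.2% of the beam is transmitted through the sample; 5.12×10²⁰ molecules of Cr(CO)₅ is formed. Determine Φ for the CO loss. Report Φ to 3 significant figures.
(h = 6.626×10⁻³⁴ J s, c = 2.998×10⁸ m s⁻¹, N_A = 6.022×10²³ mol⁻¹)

Product: 5.12×10²⁰ / 6.022×10²³ = 8.502×10⁻⁴ mol.
Photon energy at 343 nm: hc/λ = (6.626×10⁻³⁴)(2.998×10⁸)/(343×10⁻⁹) = 5.791×10⁻¹⁹ J.
Energy delivered: (410 mW)(3810 s) = 1562 J.
Photons incident: 1562 / 5.791×10⁻¹⁹ = 2.697×10²¹, i.e. 2.697×10²¹/6.022×10²³ = 0.004479 mol.
Fraction absorbed: 1 − 72.2/100 = 0.2780.
Photons absorbed: 0.2780 × 0.004479 = 0.001245 mol.
Φ = 8.502×10⁻⁴ mol / 0.001245 mol photons = 0.683.

Φ = 0.683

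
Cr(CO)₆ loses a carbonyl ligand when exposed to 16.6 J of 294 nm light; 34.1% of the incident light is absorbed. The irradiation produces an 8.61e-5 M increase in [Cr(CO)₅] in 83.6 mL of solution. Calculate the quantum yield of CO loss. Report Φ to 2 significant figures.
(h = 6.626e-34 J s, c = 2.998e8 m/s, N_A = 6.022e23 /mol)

Product: (8.61e-5 M)(0.0836 L) = 7.198e-6 mol.
Photon energy at 294 nm: hc/λ = (6.626e-34)(2.998e8)/(294e-9) = 6.757e-19 J.
Photons incident: 16.6 / 6.757e-19 = 2.457e19, i.e. 2.457e19/6.022e23 = 4.080e-5 mol.
Photons absorbed: 0.341 × 4.080e-5 = 1.391e-5 mol.
Φ = 7.198e-6 mol / 1.391e-5 mol photons = 0.52.

Φ = 0.52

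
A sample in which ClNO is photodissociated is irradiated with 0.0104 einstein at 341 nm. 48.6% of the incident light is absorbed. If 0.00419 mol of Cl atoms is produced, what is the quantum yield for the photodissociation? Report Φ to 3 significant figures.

Photons absorbed: 0.486 × 0.0104 = 0.005054 mol.
Φ = 0.00419 mol / 0.005054 mol photons = 0.829.

Φ = 0.829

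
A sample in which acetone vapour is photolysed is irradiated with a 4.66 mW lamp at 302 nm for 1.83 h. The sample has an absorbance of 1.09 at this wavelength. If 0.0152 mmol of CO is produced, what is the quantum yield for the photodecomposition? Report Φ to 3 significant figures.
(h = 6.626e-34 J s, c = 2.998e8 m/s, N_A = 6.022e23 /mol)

Φ = 0.213

Product: 0.0152 mmol = 1.52e-5 mol.
Photon energy at 302 nm: hc/λ = (6.626e-34)(2.998e8)/(302e-9) = 6.578e-19 J.
Energy delivered: (4.66 mW)(6588 s) = 30.70 J.
Photons incident: 30.70 / 6.578e-19 = 4.667e19, i.e. 4.667e19/6.022e23 = 7.750e-5 mol.
Fraction absorbed: 1 − 10^(−1.09) = 0.9187.
Photons absorbed: 0.9187 × 7.750e-5 = 7.120e-5 mol.
Φ = 1.52e-5 mol / 7.120e-5 mol photons = 0.213.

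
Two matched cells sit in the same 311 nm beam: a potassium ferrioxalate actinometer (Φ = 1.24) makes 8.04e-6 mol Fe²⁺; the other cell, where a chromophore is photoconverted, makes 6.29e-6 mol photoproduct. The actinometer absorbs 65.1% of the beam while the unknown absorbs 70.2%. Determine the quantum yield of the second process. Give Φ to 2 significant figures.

Φ = 0.90

Photons absorbed by the actinometer: 8.04e-6 / 1.24 = 6.484e-6 mol.
Incident flux: 6.484e-6 / 0.651 = 9.960e-6 einstein.
Absorbed by unknown: 0.702 × 9.960e-6 = 6.992e-6 mol.
Φ(unknown) = 6.29e-6 / 6.992e-6 = 0.90.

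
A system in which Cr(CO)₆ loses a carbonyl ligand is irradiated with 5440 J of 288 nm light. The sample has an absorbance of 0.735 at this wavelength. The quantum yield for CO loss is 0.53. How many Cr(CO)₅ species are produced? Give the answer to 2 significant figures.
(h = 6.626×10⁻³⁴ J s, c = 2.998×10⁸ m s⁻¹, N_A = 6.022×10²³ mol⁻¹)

3.4×10²¹ species

Photon energy at 288 nm: hc/λ = (6.626×10⁻³⁴)(2.998×10⁸)/(288×10⁻⁹) = 6.897×10⁻¹⁹ J.
Photons incident: 5440 / 6.897×10⁻¹⁹ = 7.887×10²¹, i.e. 7.887×10²¹/6.022×10²³ = 0.01310 mol.
Fraction absorbed: 1 − 10^(−0.735) = 0.8159.
Photons absorbed: 0.8159 × 0.01310 = 0.01069 mol.
Product: Φ × n_abs = 0.53 × 0.01069 = 0.005666 mol.
As a count: 0.005666 × 6.022×10²³ = 3.4×10²¹.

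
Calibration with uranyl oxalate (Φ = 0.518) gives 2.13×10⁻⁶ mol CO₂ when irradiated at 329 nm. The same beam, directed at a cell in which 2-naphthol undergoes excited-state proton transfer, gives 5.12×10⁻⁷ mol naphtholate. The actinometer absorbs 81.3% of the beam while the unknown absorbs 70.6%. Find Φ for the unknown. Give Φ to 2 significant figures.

Φ = 0.14

Photons absorbed by the actinometer: 2.13×10⁻⁶ / 0.518 = 4.112×10⁻⁶ mol.
Incident flux: 4.112×10⁻⁶ / 0.813 = 5.058×10⁻⁶ einstein.
Absorbed by unknown: 0.706 × 5.058×10⁻⁶ = 3.571×10⁻⁶ mol.
Φ(unknown) = 5.12×10⁻⁷ / 3.571×10⁻⁶ = 0.14.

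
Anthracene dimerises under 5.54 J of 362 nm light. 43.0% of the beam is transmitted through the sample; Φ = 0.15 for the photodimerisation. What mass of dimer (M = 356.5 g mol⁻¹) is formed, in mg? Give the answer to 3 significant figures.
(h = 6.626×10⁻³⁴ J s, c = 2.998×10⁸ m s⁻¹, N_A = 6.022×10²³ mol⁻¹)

0.511 mg

Photon energy at 362 nm: hc/λ = (6.626×10⁻³⁴)(2.998×10⁸)/(362×10⁻⁹) = 5.487×10⁻¹⁹ J.
Photons incident: 5.54 / 5.487×10⁻¹⁹ = 1.010×10¹⁹, i.e. 1.010×10¹⁹/6.022×10²³ = 1.677×10⁻⁵ mol.
Fraction absorbed: 1 − 43.0/100 = 0.5700.
Photons absorbed: 0.5700 × 1.677×10⁻⁵ = 9.559×10⁻⁶ mol.
Product: Φ × n_abs = 0.15 × 9.559×10⁻⁶ = 1.434×10⁻⁶ mol.
Mass: 1.434×10⁻⁶ × 356.5 = 5.112×10⁻⁴ g = 0.511 mg.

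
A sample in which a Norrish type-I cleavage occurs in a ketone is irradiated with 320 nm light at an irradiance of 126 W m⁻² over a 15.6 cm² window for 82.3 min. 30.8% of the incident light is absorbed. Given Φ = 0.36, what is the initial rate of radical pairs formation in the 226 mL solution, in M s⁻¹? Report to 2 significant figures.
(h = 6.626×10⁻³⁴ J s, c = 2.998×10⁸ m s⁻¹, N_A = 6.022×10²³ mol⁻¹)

2.6×10⁻⁷ M s⁻¹

Photon energy at 320 nm: hc/λ = (6.626×10⁻³⁴)(2.998×10⁸)/(320×10⁻⁹) = 6.208×10⁻¹⁹ J.
Energy delivered: (126 W m⁻²)(15.6×10⁻⁴ m²)(4938 s) = 970.6 J.
Photons incident: 970.6 / 6.208×10⁻¹⁹ = 1.563×10²¹, i.e. 1.563×10²¹/6.022×10²³ = 0.002595 mol.
Photons absorbed: 0.308 × 0.002595 = 7.993×10⁻⁴ mol.
Product formed: 0.36 × 7.993×10⁻⁴ = 2.877×10⁻⁴ mol.
Rate: 2.877×10⁻⁴ mol / (4938 s × 0.226 L) = 2.6×10⁻⁷ M s⁻¹.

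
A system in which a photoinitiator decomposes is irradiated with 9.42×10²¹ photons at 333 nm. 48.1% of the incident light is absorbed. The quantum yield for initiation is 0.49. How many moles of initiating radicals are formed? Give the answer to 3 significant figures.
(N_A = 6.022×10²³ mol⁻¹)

Moles of photons: 9.42×10²¹ / 6.022×10²³ = 0.01564 mol.
Photons absorbed: 0.481 × 0.01564 = 0.007523 mol.
Product: Φ × n_abs = 0.49 × 0.007523 = 0.003686 mol.

0.00369 mol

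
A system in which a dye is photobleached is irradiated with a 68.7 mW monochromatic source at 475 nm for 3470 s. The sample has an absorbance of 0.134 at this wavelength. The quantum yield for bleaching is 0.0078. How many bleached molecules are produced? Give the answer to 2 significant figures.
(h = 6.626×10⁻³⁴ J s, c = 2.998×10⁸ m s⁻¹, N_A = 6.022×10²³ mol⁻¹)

1.2×10¹⁸ bleached molecules

Photon energy at 475 nm: hc/λ = (6.626×10⁻³⁴)(2.998×10⁸)/(475×10⁻⁹) = 4.182×10⁻¹⁹ J.
Energy delivered: (68.7 mW)(3470 s) = 238.4 J.
Photons incident: 238.4 / 4.182×10⁻¹⁹ = 5.701×10²⁰, i.e. 5.701×10²⁰/6.022×10²³ = 9.467×10⁻⁴ mol.
Fraction absorbed: 1 − 10^(−0.134) = 0.2655.
Photons absorbed: 0.2655 × 9.467×10⁻⁴ = 2.513×10⁻⁴ mol.
Product: Φ × n_abs = 0.0078 × 2.513×10⁻⁴ = 1.960×10⁻⁶ mol.
As a count: 1.960×10⁻⁶ × 6.022×10²³ = 1.2×10¹⁸.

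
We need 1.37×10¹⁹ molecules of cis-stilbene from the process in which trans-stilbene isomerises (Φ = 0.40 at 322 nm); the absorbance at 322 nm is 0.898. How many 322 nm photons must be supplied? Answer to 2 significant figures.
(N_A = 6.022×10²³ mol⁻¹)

Product: 1.37×10¹⁹ / 6.022×10²³ = 2.275×10⁻⁵ mol.
Photons that must be absorbed: 2.275×10⁻⁵ / 0.40 = 5.688×10⁻⁵ mol.
Fraction absorbed: 1 − 10^(−0.898) = 0.8735.
Incident photons needed: 5.688×10⁻⁵ / 0.8735 = 6.512×10⁻⁵ mol.
Photon count: 6.512×10⁻⁵ × 6.022×10²³ = 3.9×10¹⁹.

3.9×10¹⁹ photons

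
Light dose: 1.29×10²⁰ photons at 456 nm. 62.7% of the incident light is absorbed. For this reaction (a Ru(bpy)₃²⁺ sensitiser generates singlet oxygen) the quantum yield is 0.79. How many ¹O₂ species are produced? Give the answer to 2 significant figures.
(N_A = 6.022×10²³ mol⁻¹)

6.4×10¹⁹ species

Moles of photons: 1.29×10²⁰ / 6.022×10²³ = 2.142×10⁻⁴ mol.
Photons absorbed: 0.627 × 2.142×10⁻⁴ = 1.343×10⁻⁴ mol.
Product: Φ × n_abs = 0.79 × 1.343×10⁻⁴ = 1.061×10⁻⁴ mol.
As a count: 1.061×10⁻⁴ × 6.022×10²³ = 6.4×10¹⁹.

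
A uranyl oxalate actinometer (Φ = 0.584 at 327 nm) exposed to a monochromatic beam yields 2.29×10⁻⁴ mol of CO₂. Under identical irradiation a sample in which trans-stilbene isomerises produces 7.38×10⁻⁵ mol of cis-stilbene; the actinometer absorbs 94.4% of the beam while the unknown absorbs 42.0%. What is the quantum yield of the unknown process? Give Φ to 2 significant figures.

Photons absorbed by the actinometer: 2.29×10⁻⁴ / 0.584 = 3.921×10⁻⁴ mol.
Incident flux: 3.921×10⁻⁴ / 0.944 = 4.154×10⁻⁴ einstein.
Absorbed by unknown: 0.420 × 4.154×10⁻⁴ = 1.745×10⁻⁴ mol.
Φ(unknown) = 7.38×10⁻⁵ / 1.745×10⁻⁴ = 0.42.

Φ = 0.42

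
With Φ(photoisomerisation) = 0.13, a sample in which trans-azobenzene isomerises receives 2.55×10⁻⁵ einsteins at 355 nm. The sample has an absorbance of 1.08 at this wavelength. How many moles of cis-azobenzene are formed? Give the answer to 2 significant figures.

3.0×10⁻⁶ mol

Fraction absorbed: 1 − 10^(−1.08) = 0.9168.
Photons absorbed: 0.9168 × 2.55×10⁻⁵ = 2.338×10⁻⁵ mol.
Product: Φ × n_abs = 0.13 × 2.338×10⁻⁵ = 3.039×10⁻⁶ mol.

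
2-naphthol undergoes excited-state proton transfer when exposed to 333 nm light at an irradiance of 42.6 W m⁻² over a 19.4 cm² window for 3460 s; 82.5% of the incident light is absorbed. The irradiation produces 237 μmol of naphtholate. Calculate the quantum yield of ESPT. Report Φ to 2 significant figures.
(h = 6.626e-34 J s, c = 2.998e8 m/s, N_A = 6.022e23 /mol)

Φ = 0.36

Product: 237 μmol = 2.37e-4 mol.
Photon energy at 333 nm: hc/λ = (6.626e-34)(2.998e8)/(333e-9) = 5.965e-19 J.
Energy delivered: (42.6 W m⁻²)(19.4e-4 m²)(3460 s) = 285.9 J.
Photons incident: 285.9 / 5.965e-19 = 4.793e20, i.e. 4.793e20/6.022e23 = 7.959e-4 mol.
Photons absorbed: 0.825 × 7.959e-4 = 6.566e-4 mol.
Φ = 2.37e-4 mol / 6.566e-4 mol photons = 0.36.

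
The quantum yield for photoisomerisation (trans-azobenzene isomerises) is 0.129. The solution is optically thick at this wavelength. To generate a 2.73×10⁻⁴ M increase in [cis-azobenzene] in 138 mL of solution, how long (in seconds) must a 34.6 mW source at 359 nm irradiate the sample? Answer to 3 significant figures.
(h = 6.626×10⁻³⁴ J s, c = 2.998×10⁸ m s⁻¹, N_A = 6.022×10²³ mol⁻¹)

t ≈ 2810 s

Product: (2.73×10⁻⁴ M)(0.138 L) = 3.767×10⁻⁵ mol.
Photons that must be absorbed: 3.767×10⁻⁵ / 0.129 = 2.920×10⁻⁴ mol.
Photon energy: hc/λ = 5.533×10⁻¹⁹ J; per mole, 3.332×10⁵ J mol⁻¹.
Energy required: 2.920×10⁻⁴ × 3.332×10⁵ = 97.29 J.
Time: 97.29 J / 0.0346 W = 2810 s.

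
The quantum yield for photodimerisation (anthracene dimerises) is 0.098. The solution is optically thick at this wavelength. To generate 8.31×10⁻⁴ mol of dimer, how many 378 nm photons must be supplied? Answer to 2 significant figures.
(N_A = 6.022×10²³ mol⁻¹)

5.1×10²¹ photons

Photons that must be absorbed: 8.31×10⁻⁴ / 0.098 = 0.008480 mol.
Photon count: 0.008480 × 6.022×10²³ = 5.1×10²¹.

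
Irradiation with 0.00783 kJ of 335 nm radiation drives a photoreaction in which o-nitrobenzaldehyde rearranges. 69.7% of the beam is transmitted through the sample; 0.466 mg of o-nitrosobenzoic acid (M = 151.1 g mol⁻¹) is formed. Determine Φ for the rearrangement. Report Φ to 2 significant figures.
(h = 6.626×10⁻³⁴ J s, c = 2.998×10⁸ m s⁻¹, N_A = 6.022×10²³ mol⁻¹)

Product: 0.466 mg / 151.1 g mol⁻¹ = 3.084×10⁻⁶ mol.
Photon energy at 335 nm: hc/λ = (6.626×10⁻³⁴)(2.998×10⁸)/(335×10⁻⁹) = 5.930×10⁻¹⁹ J.
Incident energy: 0.00783 kJ = 7.83 J.
Photons incident: 7.83 / 5.930×10⁻¹⁹ = 1.320×10¹⁹, i.e. 1.320×10¹⁹/6.022×10²³ = 2.192×10⁻⁵ mol.
Fraction absorbed: 1 − 69.7/100 = 0.3030.
Photons absorbed: 0.3030 × 2.192×10⁻⁵ = 6.642×10⁻⁶ mol.
Φ = 3.084×10⁻⁶ mol / 6.642×10⁻⁶ mol photons = 0.46.

Φ = 0.46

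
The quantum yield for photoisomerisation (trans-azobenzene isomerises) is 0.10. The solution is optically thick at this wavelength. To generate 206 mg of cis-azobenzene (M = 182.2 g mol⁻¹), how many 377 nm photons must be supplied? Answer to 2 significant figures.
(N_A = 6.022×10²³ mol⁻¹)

Product: 206 mg / 182.2 g mol⁻¹ = 0.001131 mol.
Photons that must be absorbed: 0.001131 / 0.10 = 0.01131 mol.
Photon count: 0.01131 × 6.022×10²³ = 6.8×10²¹.

6.8×10²¹ photons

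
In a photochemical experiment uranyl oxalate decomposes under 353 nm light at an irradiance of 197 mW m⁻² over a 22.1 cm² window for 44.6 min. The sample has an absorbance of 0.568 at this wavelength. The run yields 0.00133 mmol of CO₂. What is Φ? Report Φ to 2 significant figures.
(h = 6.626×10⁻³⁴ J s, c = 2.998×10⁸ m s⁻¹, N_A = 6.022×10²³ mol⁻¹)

Product: 0.00133 mmol = 1.33×10⁻⁶ mol.
Photon energy at 353 nm: hc/λ = (6.626×10⁻³⁴)(2.998×10⁸)/(353×10⁻⁹) = 5.627×10⁻¹⁹ J.
Energy delivered: (197 mW m⁻²)(22.1×10⁻⁴ m²)(2676 s) = 1.165 J.
Photons incident: 1.165 / 5.627×10⁻¹⁹ = 2.070×10¹⁸, i.e. 2.070×10¹⁸/6.022×10²³ = 3.437×10⁻⁶ mol.
Fraction absorbed: 1 − 10^(−0.568) = 0.7296.
Photons absorbed: 0.7296 × 3.437×10⁻⁶ = 2.508×10⁻⁶ mol.
Φ = 1.33×10⁻⁶ mol / 2.508×10⁻⁶ mol photons = 0.53.

Φ = 0.53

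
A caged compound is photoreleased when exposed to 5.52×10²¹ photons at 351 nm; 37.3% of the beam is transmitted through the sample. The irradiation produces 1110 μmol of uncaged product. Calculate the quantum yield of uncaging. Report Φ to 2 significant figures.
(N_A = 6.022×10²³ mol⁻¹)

Φ = 0.19

Product: 1110 μmol = 0.00111 mol.
Moles of photons: 5.52×10²¹ / 6.022×10²³ = 0.009166 mol.
Fraction absorbed: 1 − 37.3/100 = 0.6270.
Photons absorbed: 0.6270 × 0.009166 = 0.005747 mol.
Φ = 0.00111 mol / 0.005747 mol photons = 0.19.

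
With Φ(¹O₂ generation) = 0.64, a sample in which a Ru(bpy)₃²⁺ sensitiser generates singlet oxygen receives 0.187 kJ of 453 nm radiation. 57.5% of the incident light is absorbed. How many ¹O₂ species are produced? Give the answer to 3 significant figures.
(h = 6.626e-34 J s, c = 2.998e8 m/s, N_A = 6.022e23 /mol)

Photon energy at 453 nm: hc/λ = (6.626e-34)(2.998e8)/(453e-9) = 4.385e-19 J.
Incident energy: 0.187 kJ = 187 J.
Photons incident: 187 / 4.385e-19 = 4.265e20, i.e. 4.265e20/6.022e23 = 7.082e-4 mol.
Photons absorbed: 0.575 × 7.082e-4 = 4.072e-4 mol.
Product: Φ × n_abs = 0.64 × 4.072e-4 = 2.606e-4 mol.
As a count: 2.606e-4 × 6.022e23 = 1.57e20.

1.57e20 species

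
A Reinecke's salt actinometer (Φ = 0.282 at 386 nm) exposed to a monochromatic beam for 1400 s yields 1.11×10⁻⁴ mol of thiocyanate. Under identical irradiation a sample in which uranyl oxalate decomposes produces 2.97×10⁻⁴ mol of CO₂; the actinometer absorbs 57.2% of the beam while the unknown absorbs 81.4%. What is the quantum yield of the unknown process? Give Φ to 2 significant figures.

Photons absorbed by the actinometer: 1.11×10⁻⁴ / 0.282 = 3.936×10⁻⁴ mol.
Incident flux: 3.936×10⁻⁴ / 0.572 = 6.881×10⁻⁴ einstein.
Absorbed by unknown: 0.814 × 6.881×10⁻⁴ = 5.601×10⁻⁴ mol.
Φ(unknown) = 2.97×10⁻⁴ / 5.601×10⁻⁴ = 0.53.

Φ = 0.53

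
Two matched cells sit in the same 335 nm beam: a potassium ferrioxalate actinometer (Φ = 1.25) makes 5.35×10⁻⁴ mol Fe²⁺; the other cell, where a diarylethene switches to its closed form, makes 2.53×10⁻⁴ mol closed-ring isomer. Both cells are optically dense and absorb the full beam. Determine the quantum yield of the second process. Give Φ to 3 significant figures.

Photons absorbed by the actinometer: 5.35×10⁻⁴ / 1.25 = 4.280×10⁻⁴ mol.
Φ(unknown) = 2.53×10⁻⁴ / 4.280×10⁻⁴ = 0.591.

Φ = 0.591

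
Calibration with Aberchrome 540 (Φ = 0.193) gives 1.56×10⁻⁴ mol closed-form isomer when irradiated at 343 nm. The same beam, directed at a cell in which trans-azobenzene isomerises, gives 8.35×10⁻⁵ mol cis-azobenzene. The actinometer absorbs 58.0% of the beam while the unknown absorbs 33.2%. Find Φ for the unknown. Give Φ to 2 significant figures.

Φ = 0.18

Photons absorbed by the actinometer: 1.56×10⁻⁴ / 0.193 = 8.083×10⁻⁴ mol.
Incident flux: 8.083×10⁻⁴ / 0.580 = 0.001394 einstein.
Absorbed by unknown: 0.332 × 0.001394 = 4.628×10⁻⁴ mol.
Φ(unknown) = 8.35×10⁻⁵ / 4.628×10⁻⁴ = 0.18.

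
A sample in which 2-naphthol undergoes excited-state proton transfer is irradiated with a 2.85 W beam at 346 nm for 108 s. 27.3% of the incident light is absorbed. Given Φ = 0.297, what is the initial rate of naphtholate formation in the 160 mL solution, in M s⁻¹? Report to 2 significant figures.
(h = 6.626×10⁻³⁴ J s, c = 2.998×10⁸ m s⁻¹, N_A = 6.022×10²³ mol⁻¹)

Photon energy at 346 nm: hc/λ = (6.626×10⁻³⁴)(2.998×10⁸)/(346×10⁻⁹) = 5.741×10⁻¹⁹ J.
Energy delivered: (2.85 W)(108 s) = 307.8 J.
Photons incident: 307.8 / 5.741×10⁻¹⁹ = 5.361×10²⁰, i.e. 5.361×10²⁰/6.022×10²³ = 8.902×10⁻⁴ mol.
Photons absorbed: 0.273 × 8.902×10⁻⁴ = 2.430×10⁻⁴ mol.
Product formed: 0.297 × 2.430×10⁻⁴ = 7.217×10⁻⁵ mol.
Rate: 7.217×10⁻⁵ mol / (108 s × 0.16 L) = 4.2×10⁻⁶ M s⁻¹.

4.2×10⁻⁶ M s⁻¹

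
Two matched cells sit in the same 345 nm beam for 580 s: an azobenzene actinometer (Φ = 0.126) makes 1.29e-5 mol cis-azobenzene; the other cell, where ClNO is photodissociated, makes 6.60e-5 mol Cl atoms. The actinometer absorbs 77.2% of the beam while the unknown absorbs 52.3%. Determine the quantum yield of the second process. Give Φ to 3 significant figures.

Φ = 0.952

Photons absorbed by the actinometer: 1.29e-5 / 0.126 = 1.024e-4 mol.
Incident flux: 1.024e-4 / 0.772 = 1.326e-4 einstein.
Absorbed by unknown: 0.523 × 1.326e-4 = 6.935e-5 mol.
Φ(unknown) = 6.60e-5 / 6.935e-5 = 0.952.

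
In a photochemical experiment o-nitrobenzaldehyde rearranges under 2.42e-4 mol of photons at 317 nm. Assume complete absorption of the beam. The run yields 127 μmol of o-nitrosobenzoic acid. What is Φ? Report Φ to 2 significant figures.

Φ = 0.52

Product: 127 μmol = 1.27e-4 mol.
Φ = 1.27e-4 mol / 2.42e-4 mol photons = 0.52.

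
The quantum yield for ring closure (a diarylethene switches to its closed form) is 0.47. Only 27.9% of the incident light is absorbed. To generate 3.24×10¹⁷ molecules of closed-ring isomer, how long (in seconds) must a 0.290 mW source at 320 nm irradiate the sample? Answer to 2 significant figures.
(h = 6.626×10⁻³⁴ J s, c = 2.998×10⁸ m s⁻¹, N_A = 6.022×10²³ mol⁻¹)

Product: 3.24×10¹⁷ / 6.022×10²³ = 5.380×10⁻⁷ mol.
Photons that must be absorbed: 5.380×10⁻⁷ / 0.47 = 1.145×10⁻⁶ mol.
Incident photons needed: 1.145×10⁻⁶ / 0.279 = 4.104×10⁻⁶ mol.
Photon energy: hc/λ = 6.208×10⁻¹⁹ J; per mole, 3.738×10⁵ J mol⁻¹.
Energy required: 4.104×10⁻⁶ × 3.738×10⁵ = 1.534 J.
Time: 1.534 J / 0.00029 W = 5300 s.

t ≈ 5300 s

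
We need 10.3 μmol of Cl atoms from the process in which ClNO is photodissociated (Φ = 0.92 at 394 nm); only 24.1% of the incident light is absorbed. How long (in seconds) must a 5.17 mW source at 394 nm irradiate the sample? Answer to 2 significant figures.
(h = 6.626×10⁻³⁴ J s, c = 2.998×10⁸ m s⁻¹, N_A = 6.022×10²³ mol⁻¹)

t ≈ 2700 s

Product: 10.3 μmol = 1.03×10⁻⁵ mol.
Photons that must be absorbed: 1.03×10⁻⁵ / 0.92 = 1.120×10⁻⁵ mol.
Incident photons needed: 1.120×10⁻⁵ / 0.241 = 4.647×10⁻⁵ mol.
Photon energy: hc/λ = 5.042×10⁻¹⁹ J; per mole, 3.036×10⁵ J mol⁻¹.
Energy required: 4.647×10⁻⁵ × 3.036×10⁵ = 14.11 J.
Time: 14.11 J / 0.00517 W = 2700 s.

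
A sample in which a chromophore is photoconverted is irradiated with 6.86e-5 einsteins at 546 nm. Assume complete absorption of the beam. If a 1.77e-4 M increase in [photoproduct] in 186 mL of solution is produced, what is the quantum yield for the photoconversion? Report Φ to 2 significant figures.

Φ = 0.48

Product: (1.77e-4 M)(0.186 L) = 3.292e-5 mol.
Φ = 3.292e-5 mol / 6.86e-5 mol photons = 0.48.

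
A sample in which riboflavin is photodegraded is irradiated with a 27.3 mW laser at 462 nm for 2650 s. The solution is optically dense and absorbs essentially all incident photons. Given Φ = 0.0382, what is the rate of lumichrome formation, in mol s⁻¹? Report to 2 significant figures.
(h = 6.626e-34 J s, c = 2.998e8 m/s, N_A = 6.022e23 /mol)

4.0e-9 mol s⁻¹

Photon energy at 462 nm: hc/λ = (6.626e-34)(2.998e8)/(462e-9) = 4.300e-19 J.
Energy delivered: (27.3 mW)(2650 s) = 72.35 J.
Photons incident: 72.35 / 4.300e-19 = 1.683e20, i.e. 1.683e20/6.022e23 = 2.795e-4 mol.
Product formed: 0.0382 × 2.795e-4 = 1.068e-5 mol.
Rate: 1.068e-5 / 2650 s = 4.0e-9 mol s⁻¹.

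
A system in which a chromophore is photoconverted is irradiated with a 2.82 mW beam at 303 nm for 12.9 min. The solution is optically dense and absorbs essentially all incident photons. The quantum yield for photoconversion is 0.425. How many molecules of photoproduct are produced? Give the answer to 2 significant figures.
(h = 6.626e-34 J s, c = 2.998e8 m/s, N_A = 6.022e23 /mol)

1.4e18 molecules

Photon energy at 303 nm: hc/λ = (6.626e-34)(2.998e8)/(303e-9) = 6.556e-19 J.
Energy delivered: (2.82 mW)(774 s) = 2.183 J.
Photons incident: 2.183 / 6.556e-19 = 3.330e18, i.e. 3.330e18/6.022e23 = 5.530e-6 mol.
Product: Φ × n_abs = 0.425 × 5.530e-6 = 2.350e-6 mol.
As a count: 2.350e-6 × 6.022e23 = 1.4e18.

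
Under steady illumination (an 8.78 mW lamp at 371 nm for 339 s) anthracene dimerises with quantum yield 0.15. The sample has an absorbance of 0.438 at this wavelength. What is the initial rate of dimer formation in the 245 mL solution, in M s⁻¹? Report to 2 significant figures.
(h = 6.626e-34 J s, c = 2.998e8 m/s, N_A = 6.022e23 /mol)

1.1e-8 M s⁻¹

Photon energy at 371 nm: hc/λ = (6.626e-34)(2.998e8)/(371e-9) = 5.354e-19 J.
Energy delivered: (8.78 mW)(339 s) = 2.976 J.
Photons incident: 2.976 / 5.354e-19 = 5.558e18, i.e. 5.558e18/6.022e23 = 9.229e-6 mol.
Fraction absorbed: 1 − 10^(−0.438) = 0.6352.
Photons absorbed: 0.6352 × 9.229e-6 = 5.862e-6 mol.
Product formed: 0.15 × 5.862e-6 = 8.793e-7 mol.
Rate: 8.793e-7 mol / (339 s × 0.245 L) = 1.1e-8 M s⁻¹.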